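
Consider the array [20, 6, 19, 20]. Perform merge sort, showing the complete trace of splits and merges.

Merge sort trace:

Split: [20, 6, 19, 20] -> [20, 6] and [19, 20]
  Split: [20, 6] -> [20] and [6]
  Merge: [20] + [6] -> [6, 20]
  Split: [19, 20] -> [19] and [20]
  Merge: [19] + [20] -> [19, 20]
Merge: [6, 20] + [19, 20] -> [6, 19, 20, 20]

Final sorted array: [6, 19, 20, 20]

The merge sort proceeds by recursively splitting the array and merging sorted halves.
After all merges, the sorted array is [6, 19, 20, 20].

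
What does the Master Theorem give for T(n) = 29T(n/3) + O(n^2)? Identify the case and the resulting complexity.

Master Theorem for T(n) = 29T(n/3) + O(n^2):

a = 29, b = 3, c = 2
log_b(a) = log_3(29) = 3.0650

Case 1: c = 2 < log_3(29) = 3.0650
T(n) = O(n^(log_3 29))

For T(n) = 29T(n/3) + O(n^2): log_3(29) = 3.0650. This is Case 1 of the Master Theorem (c < log_b(a), work dominated by leaves), giving O(n^(log_3 29)).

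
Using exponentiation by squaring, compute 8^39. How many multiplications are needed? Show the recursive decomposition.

Computing 8^39 by squaring (build up from 8^1; each line after the first costs one multiplication):

8^1 = 8
8^2 = (8^1)^2 = 8^2 = 64
8^4 = (8^2)^2 = 64^2 = 4096
8^8 = (8^4)^2 = 4096^2 = 16777216
8^9 = 8 * 8^8 = 8 * 16777216 = 134217728
8^18 = (8^9)^2 = 134217728^2 = 18014398509481984
8^19 = 8 * 8^18 = 8 * 18014398509481984 = 144115188075855872
8^38 = (8^19)^2 = 144115188075855872^2 = 20769187434139310514121985316880384
8^39 = 8 * 8^38 = 8 * 20769187434139310514121985316880384 = 166153499473114484112975882535043072

Result: 166153499473114484112975882535043072
Multiplications needed: 8 (8 lines after 8^1)

8^39 = 166153499473114484112975882535043072. Using exponentiation by squaring, this requires 8 multiplications. The key idea: if the exponent is even, square the half-power; if odd, multiply by the base once.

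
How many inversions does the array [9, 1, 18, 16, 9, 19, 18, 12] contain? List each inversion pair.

Finding inversions in [9, 1, 18, 16, 9, 19, 18, 12]:

(0, 1): arr[0]=9 > arr[1]=1
(2, 3): arr[2]=18 > arr[3]=16
(2, 4): arr[2]=18 > arr[4]=9
(2, 7): arr[2]=18 > arr[7]=12
(3, 4): arr[3]=16 > arr[4]=9
(3, 7): arr[3]=16 > arr[7]=12
(5, 6): arr[5]=19 > arr[6]=18
(5, 7): arr[5]=19 > arr[7]=12
(6, 7): arr[6]=18 > arr[7]=12

Total inversions: 9

The array has 9 inversion(s): (0,1), (2,3), (2,4), (2,7), (3,4), (3,7), (5,6), (5,7), (6,7). Each pair (i,j) satisfies i < j and arr[i] > arr[j].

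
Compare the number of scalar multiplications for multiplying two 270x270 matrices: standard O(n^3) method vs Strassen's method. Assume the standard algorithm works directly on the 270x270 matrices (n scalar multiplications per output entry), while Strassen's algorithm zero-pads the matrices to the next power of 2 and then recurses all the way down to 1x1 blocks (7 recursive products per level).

Matrix multiplication for 270x270 matrices:

Strassen's algorithm requires power-of-2 dimensions. Pad 270x270 to 512x512 (next power of 2).

Standard algorithm: 270^3 = 19683000 multiplications
Strassen's algorithm: 7^(log2(512)) = 7^9 = 40353607 multiplications
Difference: 19683000 - 40353607 = -20670607 (Strassen uses MORE here due to padding overhead — for small or just-over-power-of-2 n, padding can outweigh the per-level savings)

Standard: 19683000 multiplications (270^3). Strassen: 40353607 multiplications (7^9, after padding to 512x512). Strassen reduces 8 recursive multiplications to 7 at each level.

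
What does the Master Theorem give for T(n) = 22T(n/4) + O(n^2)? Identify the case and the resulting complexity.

Master Theorem for T(n) = 22T(n/4) + O(n^2):

a = 22, b = 4, c = 2
log_b(a) = log_4(22) = 2.2297

Case 1: c = 2 < log_4(22) = 2.2297
T(n) = O(n^(log_4 22))

For T(n) = 22T(n/4) + O(n^2): log_4(22) = 2.2297. This is Case 1 of the Master Theorem (c < log_b(a), work dominated by leaves), giving O(n^(log_4 22)).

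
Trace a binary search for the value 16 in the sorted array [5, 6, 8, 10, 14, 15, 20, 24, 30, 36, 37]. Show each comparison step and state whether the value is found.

Binary search for 16 in [5, 6, 8, 10, 14, 15, 20, 24, 30, 36, 37]:

lo=0, hi=10, mid=5, arr[mid]=15 -> 15 < 16, search right half
lo=6, hi=10, mid=8, arr[mid]=30 -> 30 > 16, search left half
lo=6, hi=7, mid=6, arr[mid]=20 -> 20 > 16, search left half
lo=6 > hi=5, target 16 not found

Binary search determines that 16 is not in the array after 3 comparisons. The search space was exhausted without finding the target.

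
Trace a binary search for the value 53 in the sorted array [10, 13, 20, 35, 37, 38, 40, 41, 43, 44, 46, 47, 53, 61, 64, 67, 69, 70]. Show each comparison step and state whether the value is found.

Binary search for 53 in [10, 13, 20, 35, 37, 38, 40, 41, 43, 44, 46, 47, 53, 61, 64, 67, 69, 70]:

lo=0, hi=17, mid=8, arr[mid]=43 -> 43 < 53, search right half
lo=9, hi=17, mid=13, arr[mid]=61 -> 61 > 53, search left half
lo=9, hi=12, mid=10, arr[mid]=46 -> 46 < 53, search right half
lo=11, hi=12, mid=11, arr[mid]=47 -> 47 < 53, search right half
lo=12, hi=12, mid=12, arr[mid]=53 -> Found target at index 12!

Binary search finds 53 at index 12 after 5 comparisons. The search repeatedly halves the search space by comparing with the middle element.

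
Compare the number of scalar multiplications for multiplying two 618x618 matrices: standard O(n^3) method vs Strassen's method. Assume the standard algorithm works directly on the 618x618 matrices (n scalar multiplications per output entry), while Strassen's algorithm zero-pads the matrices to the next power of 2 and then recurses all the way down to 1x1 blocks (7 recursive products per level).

Matrix multiplication for 618x618 matrices:

Strassen's algorithm requires power-of-2 dimensions. Pad 618x618 to 1024x1024 (next power of 2).

Standard algorithm: 618^3 = 236029032 multiplications
Strassen's algorithm: 7^(log2(1024)) = 7^10 = 282475249 multiplications
Difference: 236029032 - 282475249 = -46446217 (Strassen uses MORE here due to padding overhead — for small or just-over-power-of-2 n, padding can outweigh the per-level savings)

Standard: 236029032 multiplications (618^3). Strassen: 282475249 multiplications (7^10, after padding to 1024x1024). Strassen reduces 8 recursive multiplications to 7 at each level.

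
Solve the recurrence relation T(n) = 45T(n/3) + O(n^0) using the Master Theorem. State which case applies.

Master Theorem for T(n) = 45T(n/3) + O(n^0):

a = 45, b = 3, c = 0
log_b(a) = log_3(45) = 3.4650

Case 1: c = 0 < log_3(45) = 3.4650
T(n) = O(n^(log_3 45))

For T(n) = 45T(n/3) + O(n^0): log_3(45) = 3.4650. This is Case 1 of the Master Theorem (c < log_b(a), work dominated by leaves), giving O(n^(log_3 45)).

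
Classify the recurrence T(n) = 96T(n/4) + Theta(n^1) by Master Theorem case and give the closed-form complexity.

Master Theorem for T(n) = 96T(n/4) + O(n^1):

a = 96, b = 4, c = 1
log_b(a) = log_4(96) = 3.2925

Case 1: c = 1 < log_4(96) = 3.2925
T(n) = O(n^(log_4 96))

For T(n) = 96T(n/4) + O(n^1): log_4(96) = 3.2925. This is Case 1 of the Master Theorem (c < log_b(a), work dominated by leaves), giving O(n^(log_4 96)).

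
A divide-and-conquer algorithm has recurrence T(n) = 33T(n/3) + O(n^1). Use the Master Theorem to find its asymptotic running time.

Master Theorem for T(n) = 33T(n/3) + O(n^1):

a = 33, b = 3, c = 1
log_b(a) = log_3(33) = 3.1827

Case 1: c = 1 < log_3(33) = 3.1827
T(n) = O(n^(log_3 33))

For T(n) = 33T(n/3) + O(n^1): log_3(33) = 3.1827. This is Case 1 of the Master Theorem (c < log_b(a), work dominated by leaves), giving O(n^(log_3 33)).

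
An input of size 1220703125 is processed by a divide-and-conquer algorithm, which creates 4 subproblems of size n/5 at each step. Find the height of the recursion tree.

For divide and conquer with division factor 5:

Problem sizes at each level:
Level 0: 1220703125
Level 1: 244140625
Level 2: 48828125
Level 3: 9765625
Level 4: 1953125
Level 5: 390625
Level 6: 78125
Level 7: 15625
Level 8: 3125
Level 9: 625
Level 10: 125
Level 11: 25
Level 12: 5
Level 13: 1

The root is level 0 and the size-1 base case is level 13 (the tree spans levels 0 through 13, i.e. 14 levels counting the root), so the depth is the number of divisions: log_5(1220703125) = 13

The recursion tree depth is log_5(1220703125) = 13. At each level, the problem size is divided by 5, so it takes 13 divisions to reduce to a base case of size 1. The algorithm makes 4 recursive calls at each level.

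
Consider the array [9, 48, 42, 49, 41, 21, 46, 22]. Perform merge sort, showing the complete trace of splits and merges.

Merge sort trace:

Split: [9, 48, 42, 49, 41, 21, 46, 22] -> [9, 48, 42, 49] and [41, 21, 46, 22]
  Split: [9, 48, 42, 49] -> [9, 48] and [42, 49]
    Split: [9, 48] -> [9] and [48]
    Merge: [9] + [48] -> [9, 48]
    Split: [42, 49] -> [42] and [49]
    Merge: [42] + [49] -> [42, 49]
  Merge: [9, 48] + [42, 49] -> [9, 42, 48, 49]
  Split: [41, 21, 46, 22] -> [41, 21] and [46, 22]
    Split: [41, 21] -> [41] and [21]
    Merge: [41] + [21] -> [21, 41]
    Split: [46, 22] -> [46] and [22]
    Merge: [46] + [22] -> [22, 46]
  Merge: [21, 41] + [22, 46] -> [21, 22, 41, 46]
Merge: [9, 42, 48, 49] + [21, 22, 41, 46] -> [9, 21, 22, 41, 42, 46, 48, 49]

Final sorted array: [9, 21, 22, 41, 42, 46, 48, 49]

The merge sort proceeds by recursively splitting the array and merging sorted halves.
After all merges, the sorted array is [9, 21, 22, 41, 42, 46, 48, 49].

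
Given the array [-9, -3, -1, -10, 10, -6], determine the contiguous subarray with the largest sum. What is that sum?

Using Kadane's algorithm on [-9, -3, -1, -10, 10, -6]:

Scanning through the array:
Position 1 (value -3): max_ending_here = -3, max_so_far = -3
Position 2 (value -1): max_ending_here = -1, max_so_far = -1
Position 3 (value -10): max_ending_here = -10, max_so_far = -1
Position 4 (value 10): max_ending_here = 10, max_so_far = 10
Position 5 (value -6): max_ending_here = 4, max_so_far = 10

Maximum subarray: [10]
Maximum sum: 10

The maximum subarray is [10] with sum 10. This subarray runs from index 4 to index 4.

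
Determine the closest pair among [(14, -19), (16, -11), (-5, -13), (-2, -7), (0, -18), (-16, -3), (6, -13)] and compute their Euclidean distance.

Computing all pairwise distances among 7 points:

d((14, -19), (16, -11)) = 8.2462
d((14, -19), (-5, -13)) = 19.9249
d((14, -19), (-2, -7)) = 20.0
d((14, -19), (0, -18)) = 14.0357
d((14, -19), (-16, -3)) = 34.0
d((14, -19), (6, -13)) = 10.0
d((16, -11), (-5, -13)) = 21.095
d((16, -11), (-2, -7)) = 18.4391
d((16, -11), (0, -18)) = 17.4642
d((16, -11), (-16, -3)) = 32.9848
d((16, -11), (6, -13)) = 10.198
d((-5, -13), (-2, -7)) = 6.7082 <-- minimum
d((-5, -13), (0, -18)) = 7.0711
d((-5, -13), (-16, -3)) = 14.8661
d((-5, -13), (6, -13)) = 11.0
d((-2, -7), (0, -18)) = 11.1803
d((-2, -7), (-16, -3)) = 14.5602
d((-2, -7), (6, -13)) = 10.0
d((0, -18), (-16, -3)) = 21.9317
d((0, -18), (6, -13)) = 7.8102
d((-16, -3), (6, -13)) = 24.1661

Closest pair: (-5, -13) and (-2, -7) with distance 6.7082

The closest pair is (-5, -13) and (-2, -7) with Euclidean distance 6.7082. For 7 points, brute-force pairwise comparison is shown above. For large n, the divide-and-conquer algorithm (sort by x, recurse on halves, check the dividing strip) achieves O(n log n).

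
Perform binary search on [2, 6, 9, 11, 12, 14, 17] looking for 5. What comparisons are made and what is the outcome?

Binary search for 5 in [2, 6, 9, 11, 12, 14, 17]:

lo=0, hi=6, mid=3, arr[mid]=11 -> 11 > 5, search left half
lo=0, hi=2, mid=1, arr[mid]=6 -> 6 > 5, search left half
lo=0, hi=0, mid=0, arr[mid]=2 -> 2 < 5, search right half
lo=1 > hi=0, target 5 not found

Binary search determines that 5 is not in the array after 3 comparisons. The search space was exhausted without finding the target.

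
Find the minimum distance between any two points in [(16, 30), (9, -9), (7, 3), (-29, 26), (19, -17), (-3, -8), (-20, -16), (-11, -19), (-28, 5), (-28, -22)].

Computing all pairwise distances among 10 points:

d((16, 30), (9, -9)) = 39.6232
d((16, 30), (7, 3)) = 28.4605
d((16, 30), (-29, 26)) = 45.1774
d((16, 30), (19, -17)) = 47.0956
d((16, 30), (-3, -8)) = 42.4853
d((16, 30), (-20, -16)) = 58.4123
d((16, 30), (-11, -19)) = 55.9464
d((16, 30), (-28, 5)) = 50.6063
d((16, 30), (-28, -22)) = 68.1175
d((9, -9), (7, 3)) = 12.1655
d((9, -9), (-29, 26)) = 51.6624
d((9, -9), (19, -17)) = 12.8062
d((9, -9), (-3, -8)) = 12.0416
d((9, -9), (-20, -16)) = 29.8329
d((9, -9), (-11, -19)) = 22.3607
d((9, -9), (-28, 5)) = 39.5601
d((9, -9), (-28, -22)) = 39.2173
d((7, 3), (-29, 26)) = 42.72
d((7, 3), (19, -17)) = 23.3238
d((7, 3), (-3, -8)) = 14.8661
d((7, 3), (-20, -16)) = 33.0151
d((7, 3), (-11, -19)) = 28.4253
d((7, 3), (-28, 5)) = 35.0571
d((7, 3), (-28, -22)) = 43.0116
d((-29, 26), (19, -17)) = 64.4438
d((-29, 26), (-3, -8)) = 42.8019
d((-29, 26), (-20, -16)) = 42.9535
d((-29, 26), (-11, -19)) = 48.4665
d((-29, 26), (-28, 5)) = 21.0238
d((-29, 26), (-28, -22)) = 48.0104
d((19, -17), (-3, -8)) = 23.7697
d((19, -17), (-20, -16)) = 39.0128
d((19, -17), (-11, -19)) = 30.0666
d((19, -17), (-28, 5)) = 51.8941
d((19, -17), (-28, -22)) = 47.2652
d((-3, -8), (-20, -16)) = 18.7883
d((-3, -8), (-11, -19)) = 13.6015
d((-3, -8), (-28, 5)) = 28.178
d((-3, -8), (-28, -22)) = 28.6531
d((-20, -16), (-11, -19)) = 9.4868 <-- minimum
d((-20, -16), (-28, 5)) = 22.4722
d((-20, -16), (-28, -22)) = 10.0
d((-11, -19), (-28, 5)) = 29.4109
d((-11, -19), (-28, -22)) = 17.2627
d((-28, 5), (-28, -22)) = 27.0

Closest pair: (-20, -16) and (-11, -19) with distance 9.4868

The closest pair is (-20, -16) and (-11, -19) with Euclidean distance 9.4868. For 10 points, brute-force pairwise comparison is shown above. For large n, the divide-and-conquer algorithm (sort by x, recurse on halves, check the dividing strip) achieves O(n log n).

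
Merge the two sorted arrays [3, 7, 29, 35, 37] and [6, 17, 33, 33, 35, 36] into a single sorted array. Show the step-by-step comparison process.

Merging process:

Compare 3 vs 6: take 3 from left. Merged: [3]
Compare 7 vs 6: take 6 from right. Merged: [3, 6]
Compare 7 vs 17: take 7 from left. Merged: [3, 6, 7]
Compare 29 vs 17: take 17 from right. Merged: [3, 6, 7, 17]
Compare 29 vs 33: take 29 from left. Merged: [3, 6, 7, 17, 29]
Compare 35 vs 33: take 33 from right. Merged: [3, 6, 7, 17, 29, 33]
Compare 35 vs 33: take 33 from right. Merged: [3, 6, 7, 17, 29, 33, 33]
Compare 35 vs 35: take 35 from left. Merged: [3, 6, 7, 17, 29, 33, 33, 35]
Compare 37 vs 35: take 35 from right. Merged: [3, 6, 7, 17, 29, 33, 33, 35, 35]
Compare 37 vs 36: take 36 from right. Merged: [3, 6, 7, 17, 29, 33, 33, 35, 35, 36]
Append remaining from left: [37]. Merged: [3, 6, 7, 17, 29, 33, 33, 35, 35, 36, 37]

Final merged array: [3, 6, 7, 17, 29, 33, 33, 35, 35, 36, 37]
Total comparisons: 10

The merged array is [3, 6, 7, 17, 29, 33, 33, 35, 35, 36, 37], requiring 10 comparisons. The merge step runs in O(n) time where n is the total number of elements.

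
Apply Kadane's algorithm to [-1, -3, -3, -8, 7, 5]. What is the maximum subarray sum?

Using Kadane's algorithm on [-1, -3, -3, -8, 7, 5]:

Scanning through the array:
Position 1 (value -3): max_ending_here = -3, max_so_far = -1
Position 2 (value -3): max_ending_here = -3, max_so_far = -1
Position 3 (value -8): max_ending_here = -8, max_so_far = -1
Position 4 (value 7): max_ending_here = 7, max_so_far = 7
Position 5 (value 5): max_ending_here = 12, max_so_far = 12

Maximum subarray: [7, 5]
Maximum sum: 12

The maximum subarray is [7, 5] with sum 12. This subarray runs from index 4 to index 5.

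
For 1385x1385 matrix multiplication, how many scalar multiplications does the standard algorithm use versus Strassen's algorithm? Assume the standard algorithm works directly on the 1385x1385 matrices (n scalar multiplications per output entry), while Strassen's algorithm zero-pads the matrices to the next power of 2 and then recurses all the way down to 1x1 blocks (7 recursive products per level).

Matrix multiplication for 1385x1385 matrices:

Strassen's algorithm requires power-of-2 dimensions. Pad 1385x1385 to 2048x2048 (next power of 2).

Standard algorithm: 1385^3 = 2656741625 multiplications
Strassen's algorithm: 7^(log2(2048)) = 7^11 = 1977326743 multiplications
Savings: 2656741625 - 1977326743 = 679414882 multiplications

Standard: 2656741625 multiplications (1385^3). Strassen: 1977326743 multiplications (7^11, after padding to 2048x2048). Strassen reduces 8 recursive multiplications to 7 at each level.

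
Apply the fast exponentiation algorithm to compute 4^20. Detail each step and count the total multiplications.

Computing 4^20 by squaring (build up from 4^1; each line after the first costs one multiplication):

4^1 = 4
4^2 = (4^1)^2 = 4^2 = 16
4^4 = (4^2)^2 = 16^2 = 256
4^5 = 4 * 4^4 = 4 * 256 = 1024
4^10 = (4^5)^2 = 1024^2 = 1048576
4^20 = (4^10)^2 = 1048576^2 = 1099511627776

Result: 1099511627776
Multiplications needed: 5 (5 lines after 4^1)

4^20 = 1099511627776. Using exponentiation by squaring, this requires 5 multiplications. The key idea: if the exponent is even, square the half-power; if odd, multiply by the base once.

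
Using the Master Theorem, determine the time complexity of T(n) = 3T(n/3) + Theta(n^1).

Master Theorem for T(n) = 3T(n/3) + O(n^1):

a = 3, b = 3, c = 1
log_b(a) = log_3(3) = 1.0000

Case 2: c = 1 = log_3(3) = 1.0000
T(n) = O(n^1 log n) = O(n log n)

For T(n) = 3T(n/3) + O(n^1): log_3(3) = 1.0000. This is Case 2 of the Master Theorem (c = log_b(a), equal work at all levels), giving O(n log n).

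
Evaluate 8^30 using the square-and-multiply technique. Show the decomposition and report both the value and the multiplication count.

Computing 8^30 by squaring (build up from 8^1; each line after the first costs one multiplication):

8^1 = 8
8^2 = (8^1)^2 = 8^2 = 64
8^3 = 8 * 8^2 = 8 * 64 = 512
8^6 = (8^3)^2 = 512^2 = 262144
8^7 = 8 * 8^6 = 8 * 262144 = 2097152
8^14 = (8^7)^2 = 2097152^2 = 4398046511104
8^15 = 8 * 8^14 = 8 * 4398046511104 = 35184372088832
8^30 = (8^15)^2 = 35184372088832^2 = 1237940039285380274899124224

Result: 1237940039285380274899124224
Multiplications needed: 7 (7 lines after 8^1)

8^30 = 1237940039285380274899124224. Using exponentiation by squaring, this requires 7 multiplications. The key idea: if the exponent is even, square the half-power; if odd, multiply by the base once.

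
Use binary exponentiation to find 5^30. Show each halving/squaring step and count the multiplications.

Computing 5^30 by squaring (build up from 5^1; each line after the first costs one multiplication):

5^1 = 5
5^2 = (5^1)^2 = 5^2 = 25
5^3 = 5 * 5^2 = 5 * 25 = 125
5^6 = (5^3)^2 = 125^2 = 15625
5^7 = 5 * 5^6 = 5 * 15625 = 78125
5^14 = (5^7)^2 = 78125^2 = 6103515625
5^15 = 5 * 5^14 = 5 * 6103515625 = 30517578125
5^30 = (5^15)^2 = 30517578125^2 = 931322574615478515625

Result: 931322574615478515625
Multiplications needed: 7 (7 lines after 5^1)

5^30 = 931322574615478515625. Using exponentiation by squaring, this requires 7 multiplications. The key idea: if the exponent is even, square the half-power; if odd, multiply by the base once.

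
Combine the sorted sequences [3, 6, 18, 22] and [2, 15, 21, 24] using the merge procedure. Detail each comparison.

Merging process:

Compare 3 vs 2: take 2 from right. Merged: [2]
Compare 3 vs 15: take 3 from left. Merged: [2, 3]
Compare 6 vs 15: take 6 from left. Merged: [2, 3, 6]
Compare 18 vs 15: take 15 from right. Merged: [2, 3, 6, 15]
Compare 18 vs 21: take 18 from left. Merged: [2, 3, 6, 15, 18]
Compare 22 vs 21: take 21 from right. Merged: [2, 3, 6, 15, 18, 21]
Compare 22 vs 24: take 22 from left. Merged: [2, 3, 6, 15, 18, 21, 22]
Append remaining from right: [24]. Merged: [2, 3, 6, 15, 18, 21, 22, 24]

Final merged array: [2, 3, 6, 15, 18, 21, 22, 24]
Total comparisons: 7

The merged array is [2, 3, 6, 15, 18, 21, 22, 24], requiring 7 comparisons. The merge step runs in O(n) time where n is the total number of elements.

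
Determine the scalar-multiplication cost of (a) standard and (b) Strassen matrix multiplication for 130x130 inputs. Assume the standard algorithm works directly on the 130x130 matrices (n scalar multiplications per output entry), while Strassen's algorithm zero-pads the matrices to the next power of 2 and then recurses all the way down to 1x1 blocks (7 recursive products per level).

Matrix multiplication for 130x130 matrices:

Strassen's algorithm requires power-of-2 dimensions. Pad 130x130 to 256x256 (next power of 2).

Standard algorithm: 130^3 = 2197000 multiplications
Strassen's algorithm: 7^(log2(256)) = 7^8 = 5764801 multiplications
Difference: 2197000 - 5764801 = -3567801 (Strassen uses MORE here due to padding overhead — for small or just-over-power-of-2 n, padding can outweigh the per-level savings)

Standard: 2197000 multiplications (130^3). Strassen: 5764801 multiplications (7^8, after padding to 256x256). Strassen reduces 8 recursive multiplications to 7 at each level.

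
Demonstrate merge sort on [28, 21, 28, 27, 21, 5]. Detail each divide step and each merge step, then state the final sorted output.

Merge sort trace:

Split: [28, 21, 28, 27, 21, 5] -> [28, 21, 28] and [27, 21, 5]
  Split: [28, 21, 28] -> [28] and [21, 28]
    Split: [21, 28] -> [21] and [28]
    Merge: [21] + [28] -> [21, 28]
  Merge: [28] + [21, 28] -> [21, 28, 28]
  Split: [27, 21, 5] -> [27] and [21, 5]
    Split: [21, 5] -> [21] and [5]
    Merge: [21] + [5] -> [5, 21]
  Merge: [27] + [5, 21] -> [5, 21, 27]
Merge: [21, 28, 28] + [5, 21, 27] -> [5, 21, 21, 27, 28, 28]

Final sorted array: [5, 21, 21, 27, 28, 28]

The merge sort proceeds by recursively splitting the array and merging sorted halves.
After all merges, the sorted array is [5, 21, 21, 27, 28, 28].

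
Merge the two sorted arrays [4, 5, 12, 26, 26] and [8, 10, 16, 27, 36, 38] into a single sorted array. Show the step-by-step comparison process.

Merging process:

Compare 4 vs 8: take 4 from left. Merged: [4]
Compare 5 vs 8: take 5 from left. Merged: [4, 5]
Compare 12 vs 8: take 8 from right. Merged: [4, 5, 8]
Compare 12 vs 10: take 10 from right. Merged: [4, 5, 8, 10]
Compare 12 vs 16: take 12 from left. Merged: [4, 5, 8, 10, 12]
Compare 26 vs 16: take 16 from right. Merged: [4, 5, 8, 10, 12, 16]
Compare 26 vs 27: take 26 from left. Merged: [4, 5, 8, 10, 12, 16, 26]
Compare 26 vs 27: take 26 from left. Merged: [4, 5, 8, 10, 12, 16, 26, 26]
Append remaining from right: [27, 36, 38]. Merged: [4, 5, 8, 10, 12, 16, 26, 26, 27, 36, 38]

Final merged array: [4, 5, 8, 10, 12, 16, 26, 26, 27, 36, 38]
Total comparisons: 8

The merged array is [4, 5, 8, 10, 12, 16, 26, 26, 27, 36, 38], requiring 8 comparisons. The merge step runs in O(n) time where n is the total number of elements.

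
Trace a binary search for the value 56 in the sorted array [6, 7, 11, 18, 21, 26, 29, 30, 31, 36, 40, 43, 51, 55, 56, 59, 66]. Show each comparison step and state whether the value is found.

Binary search for 56 in [6, 7, 11, 18, 21, 26, 29, 30, 31, 36, 40, 43, 51, 55, 56, 59, 66]:

lo=0, hi=16, mid=8, arr[mid]=31 -> 31 < 56, search right half
lo=9, hi=16, mid=12, arr[mid]=51 -> 51 < 56, search right half
lo=13, hi=16, mid=14, arr[mid]=56 -> Found target at index 14!

Binary search finds 56 at index 14 after 3 comparisons. The search repeatedly halves the search space by comparing with the middle element.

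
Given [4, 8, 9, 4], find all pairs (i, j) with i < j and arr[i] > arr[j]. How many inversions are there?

Finding inversions in [4, 8, 9, 4]:

(1, 3): arr[1]=8 > arr[3]=4
(2, 3): arr[2]=9 > arr[3]=4

Total inversions: 2

The array has 2 inversion(s): (1,3), (2,3). Each pair (i,j) satisfies i < j and arr[i] > arr[j].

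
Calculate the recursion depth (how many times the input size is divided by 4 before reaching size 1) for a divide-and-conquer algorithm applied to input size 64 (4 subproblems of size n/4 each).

For divide and conquer with division factor 4:

Problem sizes at each level:
Level 0: 64
Level 1: 16
Level 2: 4
Level 3: 1

The root is level 0 and the size-1 base case is level 3 (the tree spans levels 0 through 3, i.e. 4 levels counting the root), so the depth is the number of divisions: log_4(64) = 3

The recursion tree depth is log_4(64) = 3. At each level, the problem size is divided by 4, so it takes 3 divisions to reduce to a base case of size 1. The algorithm makes 4 recursive calls at each level.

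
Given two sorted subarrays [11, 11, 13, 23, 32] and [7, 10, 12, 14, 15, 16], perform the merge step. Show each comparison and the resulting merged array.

Merging process:

Compare 11 vs 7: take 7 from right. Merged: [7]
Compare 11 vs 10: take 10 from right. Merged: [7, 10]
Compare 11 vs 12: take 11 from left. Merged: [7, 10, 11]
Compare 11 vs 12: take 11 from left. Merged: [7, 10, 11, 11]
Compare 13 vs 12: take 12 from right. Merged: [7, 10, 11, 11, 12]
Compare 13 vs 14: take 13 from left. Merged: [7, 10, 11, 11, 12, 13]
Compare 23 vs 14: take 14 from right. Merged: [7, 10, 11, 11, 12, 13, 14]
Compare 23 vs 15: take 15 from right. Merged: [7, 10, 11, 11, 12, 13, 14, 15]
Compare 23 vs 16: take 16 from right. Merged: [7, 10, 11, 11, 12, 13, 14, 15, 16]
Append remaining from left: [23, 32]. Merged: [7, 10, 11, 11, 12, 13, 14, 15, 16, 23, 32]

Final merged array: [7, 10, 11, 11, 12, 13, 14, 15, 16, 23, 32]
Total comparisons: 9

The merged array is [7, 10, 11, 11, 12, 13, 14, 15, 16, 23, 32], requiring 9 comparisons. The merge step runs in O(n) time where n is the total number of elements.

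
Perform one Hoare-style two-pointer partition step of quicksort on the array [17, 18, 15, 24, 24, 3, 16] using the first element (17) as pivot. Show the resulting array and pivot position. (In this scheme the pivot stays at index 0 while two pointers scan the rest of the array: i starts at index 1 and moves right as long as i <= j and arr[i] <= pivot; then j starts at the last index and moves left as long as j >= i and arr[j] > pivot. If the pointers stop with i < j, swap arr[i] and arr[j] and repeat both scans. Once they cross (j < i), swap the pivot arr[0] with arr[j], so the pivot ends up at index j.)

Hoare-style two-pointer partition with pivot = 17:

Initial array: [17, 18, 15, 24, 24, 3, 16]

Pointers start at i = 1, j = 6.
i stops at index 1 (arr[1]=18 > 17), j stops at index 6 (arr[6]=16 <= 17): swap arr[1] and arr[6], array becomes [17, 16, 15, 24, 24, 3, 18]
i stops at index 3 (arr[3]=24 > 17), j stops at index 5 (arr[5]=3 <= 17): swap arr[3] and arr[5], array becomes [17, 16, 15, 3, 24, 24, 18]
i ends at 4, j ends at 3: the pointers have crossed (j < i), so scanning stops.

Swap pivot arr[0] with arr[3] to place pivot at position 3: [3, 16, 15, 17, 24, 24, 18]
Pivot position: 3

After partitioning with pivot 17, the array becomes [3, 16, 15, 17, 24, 24, 18]. The pivot is placed at index 3. All elements to the left of the pivot are <= 17, and all elements to the right are > 17.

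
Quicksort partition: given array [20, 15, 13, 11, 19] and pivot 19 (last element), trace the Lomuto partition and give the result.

Lomuto partition with pivot = 19:

Initial array: [20, 15, 13, 11, 19]

arr[0]=20 > 19: no swap
arr[1]=15 <= 19: swap with position 0, array becomes [15, 20, 13, 11, 19]
arr[2]=13 <= 19: swap with position 1, array becomes [15, 13, 20, 11, 19]
arr[3]=11 <= 19: swap with position 2, array becomes [15, 13, 11, 20, 19]

Place pivot at position 3: [15, 13, 11, 19, 20]
Pivot position: 3

After partitioning with pivot 19, the array becomes [15, 13, 11, 19, 20]. The pivot is placed at index 3. All elements to the left of the pivot are <= 19, and all elements to the right are > 19.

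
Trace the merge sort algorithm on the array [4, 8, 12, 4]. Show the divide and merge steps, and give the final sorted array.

Merge sort trace:

Split: [4, 8, 12, 4] -> [4, 8] and [12, 4]
  Split: [4, 8] -> [4] and [8]
  Merge: [4] + [8] -> [4, 8]
  Split: [12, 4] -> [12] and [4]
  Merge: [12] + [4] -> [4, 12]
Merge: [4, 8] + [4, 12] -> [4, 4, 8, 12]

Final sorted array: [4, 4, 8, 12]

The merge sort proceeds by recursively splitting the array and merging sorted halves.
After all merges, the sorted array is [4, 4, 8, 12].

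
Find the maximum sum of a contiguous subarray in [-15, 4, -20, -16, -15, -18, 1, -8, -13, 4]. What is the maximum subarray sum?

Using Kadane's algorithm on [-15, 4, -20, -16, -15, -18, 1, -8, -13, 4]:

Scanning through the array:
Position 1 (value 4): max_ending_here = 4, max_so_far = 4
Position 2 (value -20): max_ending_here = -16, max_so_far = 4
Position 3 (value -16): max_ending_here = -16, max_so_far = 4
Position 4 (value -15): max_ending_here = -15, max_so_far = 4
Position 5 (value -18): max_ending_here = -18, max_so_far = 4
Position 6 (value 1): max_ending_here = 1, max_so_far = 4
Position 7 (value -8): max_ending_here = -7, max_so_far = 4
Position 8 (value -13): max_ending_here = -13, max_so_far = 4
Position 9 (value 4): max_ending_here = 4, max_so_far = 4

Maximum subarray: [4]
Maximum sum: 4

The maximum subarray is [4] with sum 4. This subarray runs from index 1 to index 1.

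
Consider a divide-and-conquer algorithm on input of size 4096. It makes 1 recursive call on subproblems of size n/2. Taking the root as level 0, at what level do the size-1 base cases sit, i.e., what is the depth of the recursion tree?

For divide and conquer with division factor 2:

Problem sizes at each level:
Level 0: 4096
Level 1: 2048
Level 2: 1024
Level 3: 512
Level 4: 256
Level 5: 128
Level 6: 64
Level 7: 32
Level 8: 16
Level 9: 8
Level 10: 4
Level 11: 2
Level 12: 1

The root is level 0 and the size-1 base case is level 12 (the tree spans levels 0 through 12, i.e. 13 levels counting the root), so the depth is the number of divisions: log_2(4096) = 12

The recursion tree depth is log_2(4096) = 12. At each level, the problem size is divided by 2, so it takes 12 divisions to reduce to a base case of size 1. The algorithm makes 1 recursive call at each level.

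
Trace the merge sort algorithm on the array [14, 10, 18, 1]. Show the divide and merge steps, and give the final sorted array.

Merge sort trace:

Split: [14, 10, 18, 1] -> [14, 10] and [18, 1]
  Split: [14, 10] -> [14] and [10]
  Merge: [14] + [10] -> [10, 14]
  Split: [18, 1] -> [18] and [1]
  Merge: [18] + [1] -> [1, 18]
Merge: [10, 14] + [1, 18] -> [1, 10, 14, 18]

Final sorted array: [1, 10, 14, 18]

The merge sort proceeds by recursively splitting the array and merging sorted halves.
After all merges, the sorted array is [1, 10, 14, 18].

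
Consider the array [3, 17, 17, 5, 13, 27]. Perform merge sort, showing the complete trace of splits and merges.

Merge sort trace:

Split: [3, 17, 17, 5, 13, 27] -> [3, 17, 17] and [5, 13, 27]
  Split: [3, 17, 17] -> [3] and [17, 17]
    Split: [17, 17] -> [17] and [17]
    Merge: [17] + [17] -> [17, 17]
  Merge: [3] + [17, 17] -> [3, 17, 17]
  Split: [5, 13, 27] -> [5] and [13, 27]
    Split: [13, 27] -> [13] and [27]
    Merge: [13] + [27] -> [13, 27]
  Merge: [5] + [13, 27] -> [5, 13, 27]
Merge: [3, 17, 17] + [5, 13, 27] -> [3, 5, 13, 17, 17, 27]

Final sorted array: [3, 5, 13, 17, 17, 27]

The merge sort proceeds by recursively splitting the array and merging sorted halves.
After all merges, the sorted array is [3, 5, 13, 17, 17, 27].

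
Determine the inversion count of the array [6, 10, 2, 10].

Finding inversions in [6, 10, 2, 10]:

(0, 2): arr[0]=6 > arr[2]=2
(1, 2): arr[1]=10 > arr[2]=2

Total inversions: 2

The array has 2 inversion(s): (0,2), (1,2). Each pair (i,j) satisfies i < j and arr[i] > arr[j].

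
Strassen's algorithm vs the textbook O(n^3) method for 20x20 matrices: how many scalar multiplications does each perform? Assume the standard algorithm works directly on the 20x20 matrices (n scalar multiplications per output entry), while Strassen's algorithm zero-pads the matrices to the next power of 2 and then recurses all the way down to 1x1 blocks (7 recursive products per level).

Matrix multiplication for 20x20 matrices:

Strassen's algorithm requires power-of-2 dimensions. Pad 20x20 to 32x32 (next power of 2).

Standard algorithm: 20^3 = 8000 multiplications
Strassen's algorithm: 7^(log2(32)) = 7^5 = 16807 multiplications
Difference: 8000 - 16807 = -8807 (Strassen uses MORE here due to padding overhead — for small or just-over-power-of-2 n, padding can outweigh the per-level savings)

Standard: 8000 multiplications (20^3). Strassen: 16807 multiplications (7^5, after padding to 32x32). Strassen reduces 8 recursive multiplications to 7 at each level.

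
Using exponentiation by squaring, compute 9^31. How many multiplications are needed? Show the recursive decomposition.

Computing 9^31 by squaring (build up from 9^1; each line after the first costs one multiplication):

9^1 = 9
9^2 = (9^1)^2 = 9^2 = 81
9^3 = 9 * 9^2 = 9 * 81 = 729
9^6 = (9^3)^2 = 729^2 = 531441
9^7 = 9 * 9^6 = 9 * 531441 = 4782969
9^14 = (9^7)^2 = 4782969^2 = 22876792454961
9^15 = 9 * 9^14 = 9 * 22876792454961 = 205891132094649
9^30 = (9^15)^2 = 205891132094649^2 = 42391158275216203514294433201
9^31 = 9 * 9^30 = 9 * 42391158275216203514294433201 = 381520424476945831628649898809

Result: 381520424476945831628649898809
Multiplications needed: 8 (8 lines after 9^1)

9^31 = 381520424476945831628649898809. Using exponentiation by squaring, this requires 8 multiplications. The key idea: if the exponent is even, square the half-power; if odd, multiply by the base once.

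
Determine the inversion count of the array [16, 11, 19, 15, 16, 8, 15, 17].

Finding inversions in [16, 11, 19, 15, 16, 8, 15, 17]:

(0, 1): arr[0]=16 > arr[1]=11
(0, 3): arr[0]=16 > arr[3]=15
(0, 5): arr[0]=16 > arr[5]=8
(0, 6): arr[0]=16 > arr[6]=15
(1, 5): arr[1]=11 > arr[5]=8
(2, 3): arr[2]=19 > arr[3]=15
(2, 4): arr[2]=19 > arr[4]=16
(2, 5): arr[2]=19 > arr[5]=8
(2, 6): arr[2]=19 > arr[6]=15
(2, 7): arr[2]=19 > arr[7]=17
(3, 5): arr[3]=15 > arr[5]=8
(4, 5): arr[4]=16 > arr[5]=8
(4, 6): arr[4]=16 > arr[6]=15

Total inversions: 13

The array has 13 inversion(s): (0,1), (0,3), (0,5), (0,6), (1,5), (2,3), (2,4), (2,5), (2,6), (2,7), (3,5), (4,5), (4,6). Each pair (i,j) satisfies i < j and arr[i] > arr[j].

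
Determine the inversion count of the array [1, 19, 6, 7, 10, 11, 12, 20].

Finding inversions in [1, 19, 6, 7, 10, 11, 12, 20]:

(1, 2): arr[1]=19 > arr[2]=6
(1, 3): arr[1]=19 > arr[3]=7
(1, 4): arr[1]=19 > arr[4]=10
(1, 5): arr[1]=19 > arr[5]=11
(1, 6): arr[1]=19 > arr[6]=12

Total inversions: 5

The array has 5 inversion(s): (1,2), (1,3), (1,4), (1,5), (1,6). Each pair (i,j) satisfies i < j and arr[i] > arr[j].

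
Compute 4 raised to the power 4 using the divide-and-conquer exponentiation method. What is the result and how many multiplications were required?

Computing 4^4 by squaring (build up from 4^1; each line after the first costs one multiplication):

4^1 = 4
4^2 = (4^1)^2 = 4^2 = 16
4^4 = (4^2)^2 = 16^2 = 256

Result: 256
Multiplications needed: 2 (2 lines after 4^1)

4^4 = 256. Using exponentiation by squaring, this requires 2 multiplications. The key idea: if the exponent is even, square the half-power; if odd, multiply by the base once.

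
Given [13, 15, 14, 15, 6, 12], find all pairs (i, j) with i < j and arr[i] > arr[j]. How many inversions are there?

Finding inversions in [13, 15, 14, 15, 6, 12]:

(0, 4): arr[0]=13 > arr[4]=6
(0, 5): arr[0]=13 > arr[5]=12
(1, 2): arr[1]=15 > arr[2]=14
(1, 4): arr[1]=15 > arr[4]=6
(1, 5): arr[1]=15 > arr[5]=12
(2, 4): arr[2]=14 > arr[4]=6
(2, 5): arr[2]=14 > arr[5]=12
(3, 4): arr[3]=15 > arr[4]=6
(3, 5): arr[3]=15 > arr[5]=12

Total inversions: 9

The array has 9 inversion(s): (0,4), (0,5), (1,2), (1,4), (1,5), (2,4), (2,5), (3,4), (3,5). Each pair (i,j) satisfies i < j and arr[i] > arr[j].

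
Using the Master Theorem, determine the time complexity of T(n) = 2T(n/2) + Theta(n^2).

Master Theorem for T(n) = 2T(n/2) + O(n^2):

a = 2, b = 2, c = 2
log_b(a) = log_2(2) = 1.0000

Case 3: c = 2 > log_2(2) = 1.0000
T(n) = O(n^2) = O(n^2)

For T(n) = 2T(n/2) + O(n^2): log_2(2) = 1.0000. This is Case 3 of the Master Theorem (c > log_b(a), work dominated by root), giving O(n^2).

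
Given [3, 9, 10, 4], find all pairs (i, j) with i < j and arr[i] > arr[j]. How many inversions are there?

Finding inversions in [3, 9, 10, 4]:

(1, 3): arr[1]=9 > arr[3]=4
(2, 3): arr[2]=10 > arr[3]=4

Total inversions: 2

The array has 2 inversion(s): (1,3), (2,3). Each pair (i,j) satisfies i < j and arr[i] > arr[j].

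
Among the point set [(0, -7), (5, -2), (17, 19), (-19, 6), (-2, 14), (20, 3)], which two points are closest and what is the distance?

Computing all pairwise distances among 6 points:

d((0, -7), (5, -2)) = 7.0711 <-- minimum
d((0, -7), (17, 19)) = 31.0644
d((0, -7), (-19, 6)) = 23.0217
d((0, -7), (-2, 14)) = 21.095
d((0, -7), (20, 3)) = 22.3607
d((5, -2), (17, 19)) = 24.1868
d((5, -2), (-19, 6)) = 25.2982
d((5, -2), (-2, 14)) = 17.4642
d((5, -2), (20, 3)) = 15.8114
d((17, 19), (-19, 6)) = 38.2753
d((17, 19), (-2, 14)) = 19.6469
d((17, 19), (20, 3)) = 16.2788
d((-19, 6), (-2, 14)) = 18.7883
d((-19, 6), (20, 3)) = 39.1152
d((-2, 14), (20, 3)) = 24.5967

Closest pair: (0, -7) and (5, -2) with distance 7.0711

The closest pair is (0, -7) and (5, -2) with Euclidean distance 7.0711. For 6 points, brute-force pairwise comparison is shown above. For large n, the divide-and-conquer algorithm (sort by x, recurse on halves, check the dividing strip) achieves O(n log n).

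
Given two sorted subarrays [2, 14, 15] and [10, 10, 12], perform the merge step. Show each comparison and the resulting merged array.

Merging process:

Compare 2 vs 10: take 2 from left. Merged: [2]
Compare 14 vs 10: take 10 from right. Merged: [2, 10]
Compare 14 vs 10: take 10 from right. Merged: [2, 10, 10]
Compare 14 vs 12: take 12 from right. Merged: [2, 10, 10, 12]
Append remaining from left: [14, 15]. Merged: [2, 10, 10, 12, 14, 15]

Final merged array: [2, 10, 10, 12, 14, 15]
Total comparisons: 4

The merged array is [2, 10, 10, 12, 14, 15], requiring 4 comparisons. The merge step runs in O(n) time where n is the total number of elements.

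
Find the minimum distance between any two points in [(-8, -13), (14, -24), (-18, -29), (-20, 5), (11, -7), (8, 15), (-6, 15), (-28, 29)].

Computing all pairwise distances among 8 points:

d((-8, -13), (14, -24)) = 24.5967
d((-8, -13), (-18, -29)) = 18.868
d((-8, -13), (-20, 5)) = 21.6333
d((-8, -13), (11, -7)) = 19.9249
d((-8, -13), (8, 15)) = 32.249
d((-8, -13), (-6, 15)) = 28.0713
d((-8, -13), (-28, 29)) = 46.5188
d((14, -24), (-18, -29)) = 32.3883
d((14, -24), (-20, 5)) = 44.6878
d((14, -24), (11, -7)) = 17.2627
d((14, -24), (8, 15)) = 39.4588
d((14, -24), (-6, 15)) = 43.8292
d((14, -24), (-28, 29)) = 67.624
d((-18, -29), (-20, 5)) = 34.0588
d((-18, -29), (11, -7)) = 36.4005
d((-18, -29), (8, 15)) = 51.1077
d((-18, -29), (-6, 15)) = 45.607
d((-18, -29), (-28, 29)) = 58.8558
d((-20, 5), (11, -7)) = 33.2415
d((-20, 5), (8, 15)) = 29.7321
d((-20, 5), (-6, 15)) = 17.2047
d((-20, 5), (-28, 29)) = 25.2982
d((11, -7), (8, 15)) = 22.2036
d((11, -7), (-6, 15)) = 27.8029
d((11, -7), (-28, 29)) = 53.0754
d((8, 15), (-6, 15)) = 14.0 <-- minimum
d((8, 15), (-28, 29)) = 38.6264
d((-6, 15), (-28, 29)) = 26.0768

Closest pair: (8, 15) and (-6, 15) with distance 14.0

The closest pair is (8, 15) and (-6, 15) with Euclidean distance 14.0. For 8 points, brute-force pairwise comparison is shown above. For large n, the divide-and-conquer algorithm (sort by x, recurse on halves, check the dividing strip) achieves O(n log n).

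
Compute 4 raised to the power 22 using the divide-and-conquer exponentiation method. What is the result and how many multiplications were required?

Computing 4^22 by squaring (build up from 4^1; each line after the first costs one multiplication):

4^1 = 4
4^2 = (4^1)^2 = 4^2 = 16
4^4 = (4^2)^2 = 16^2 = 256
4^5 = 4 * 4^4 = 4 * 256 = 1024
4^10 = (4^5)^2 = 1024^2 = 1048576
4^11 = 4 * 4^10 = 4 * 1048576 = 4194304
4^22 = (4^11)^2 = 4194304^2 = 17592186044416

Result: 17592186044416
Multiplications needed: 6 (6 lines after 4^1)

4^22 = 17592186044416. Using exponentiation by squaring, this requires 6 multiplications. The key idea: if the exponent is even, square the half-power; if odd, multiply by the base once.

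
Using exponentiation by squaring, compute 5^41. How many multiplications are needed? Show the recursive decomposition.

Computing 5^41 by squaring (build up from 5^1; each line after the first costs one multiplication):

5^1 = 5
5^2 = (5^1)^2 = 5^2 = 25
5^4 = (5^2)^2 = 25^2 = 625
5^5 = 5 * 5^4 = 5 * 625 = 3125
5^10 = (5^5)^2 = 3125^2 = 9765625
5^20 = (5^10)^2 = 9765625^2 = 95367431640625
5^40 = (5^20)^2 = 95367431640625^2 = 9094947017729282379150390625
5^41 = 5 * 5^40 = 5 * 9094947017729282379150390625 = 45474735088646411895751953125

Result: 45474735088646411895751953125
Multiplications needed: 7 (7 lines after 5^1)

5^41 = 45474735088646411895751953125. Using exponentiation by squaring, this requires 7 multiplications. The key idea: if the exponent is even, square the half-power; if odd, multiply by the base once.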